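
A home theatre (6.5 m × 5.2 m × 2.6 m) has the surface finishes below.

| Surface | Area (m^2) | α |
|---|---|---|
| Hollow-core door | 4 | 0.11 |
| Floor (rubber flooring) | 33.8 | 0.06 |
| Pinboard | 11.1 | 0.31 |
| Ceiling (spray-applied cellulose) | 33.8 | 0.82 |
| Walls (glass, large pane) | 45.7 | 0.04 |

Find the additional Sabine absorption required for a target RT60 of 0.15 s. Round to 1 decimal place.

A₁ = Σ Sᵢαᵢ = 4*0.11 + 33.8*0.06 + 11.1*0.31 + 33.8*0.82 + 45.7*0.04 = 35.453 sabins.
V = 87.88 m³. Required absorption A₂ = 0.161 × 87.88 / 0.15 = 94.325 sabins.
Additional absorption ΔA = 94.325 − 35.453 = 58.9 sabins.

58.9 sabins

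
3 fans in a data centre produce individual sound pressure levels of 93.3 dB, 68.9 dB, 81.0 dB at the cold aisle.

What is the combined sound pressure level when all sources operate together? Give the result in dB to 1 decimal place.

Σ 10^(Lᵢ/10) = 2.272e+09.
Combined level = 10 log₁₀(2.272e+09) = 93.6 dB.

93.6 dB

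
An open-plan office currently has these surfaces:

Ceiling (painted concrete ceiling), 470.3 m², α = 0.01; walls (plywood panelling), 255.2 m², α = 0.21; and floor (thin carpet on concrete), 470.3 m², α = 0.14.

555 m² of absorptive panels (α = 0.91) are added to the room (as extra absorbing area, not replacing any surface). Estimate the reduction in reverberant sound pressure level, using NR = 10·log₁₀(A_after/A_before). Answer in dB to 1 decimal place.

7.0 dB

A_before = Σ Sᵢαᵢ = 470.3*0.01 + 255.2*0.21 + 470.3*0.14 = 124.137 sabins.
Added absorption = 555 × 0.91 = 505.050 sabins.
A_after = 124.137 + 505.050 = 629.187 sabins.
NR = 10·log₁₀(629.187/124.137) = 7.0 dB.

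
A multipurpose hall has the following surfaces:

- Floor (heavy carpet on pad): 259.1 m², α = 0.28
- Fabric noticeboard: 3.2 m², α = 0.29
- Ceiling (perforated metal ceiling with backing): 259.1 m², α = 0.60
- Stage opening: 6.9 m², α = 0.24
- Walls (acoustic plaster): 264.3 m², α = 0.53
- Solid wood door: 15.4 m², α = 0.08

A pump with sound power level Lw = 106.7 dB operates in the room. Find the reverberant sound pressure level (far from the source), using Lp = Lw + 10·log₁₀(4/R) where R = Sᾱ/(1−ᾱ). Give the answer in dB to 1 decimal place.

A = 371.903 sabins; S = 808.0 m².
ᾱ = 0.4603, so room constant R = A/(1−ᾱ) = 689.092 m².
Lp = 106.7 + 10·log₁₀(4/689.092) = 106.7 + (-22.36) = 84.3 dB.

84.3 dB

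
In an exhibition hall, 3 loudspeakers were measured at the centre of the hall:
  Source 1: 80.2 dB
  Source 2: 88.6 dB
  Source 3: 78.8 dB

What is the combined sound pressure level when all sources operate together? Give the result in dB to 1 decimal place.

Converting to relative power and adding: 10^(80.2/10) + 10^(88.6/10) + 10^(78.8/10) = 9.05e+08.
Combined level = 10 log₁₀(9.05e+08) = 89.6 dB.

89.6 dB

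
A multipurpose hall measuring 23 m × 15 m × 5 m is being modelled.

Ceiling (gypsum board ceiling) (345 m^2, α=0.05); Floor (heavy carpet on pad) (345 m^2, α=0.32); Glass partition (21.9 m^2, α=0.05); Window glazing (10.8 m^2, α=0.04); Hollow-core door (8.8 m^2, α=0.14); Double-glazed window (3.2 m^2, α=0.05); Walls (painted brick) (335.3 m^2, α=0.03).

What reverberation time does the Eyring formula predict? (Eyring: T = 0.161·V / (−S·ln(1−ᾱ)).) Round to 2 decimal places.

Total surface area S = 345 + 345 + 21.9 + 10.8 + 8.8 + 3.2 + 335.3 = 1070.0 m^2.
Absorption A = 345×0.05 + 345×0.32 + 21.9×0.05 + 10.8×0.04 + 8.8×0.14 + 3.2×0.05 + 335.3×0.03 = 140.628 sabins.
ᾱ = 140.628 / 1070.0 = 0.1314.
Eyring denominator: −S ln(1−ᾱ) = 150.734.
V = 23 × 15 × 5 = 1725 m³.
RT60 = 0.161 × 1725 / 150.734 = 1.84 s.

1.84 s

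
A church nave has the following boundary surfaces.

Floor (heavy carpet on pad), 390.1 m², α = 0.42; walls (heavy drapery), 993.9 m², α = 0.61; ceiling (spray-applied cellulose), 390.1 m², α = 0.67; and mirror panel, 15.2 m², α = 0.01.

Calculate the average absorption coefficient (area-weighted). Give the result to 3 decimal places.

0.577

S = Σ Sᵢ = 390.1 + 993.9 + 390.1 + 15.2 = 1789.3 m².
A = 390.1*0.42 + 993.9*0.61 + 390.1*0.67 + 15.2*0.01 = 1031.640 sabins.
ᾱ = A/S = 0.577.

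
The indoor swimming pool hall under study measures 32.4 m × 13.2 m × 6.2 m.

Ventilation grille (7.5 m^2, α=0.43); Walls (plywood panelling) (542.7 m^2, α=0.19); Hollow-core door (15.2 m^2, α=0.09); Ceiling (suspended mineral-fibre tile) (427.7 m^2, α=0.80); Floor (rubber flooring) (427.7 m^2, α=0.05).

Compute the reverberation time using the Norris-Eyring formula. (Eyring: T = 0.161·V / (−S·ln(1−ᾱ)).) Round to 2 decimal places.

0.75 sec

S = Σ Sᵢ = 1420.8 m^2.
Σ(Sᵢαᵢ) = 7.5·0.43 + 542.7·0.19 + 15.2·0.09 + 427.7·0.80 + 427.7·0.05 = 471.251.
Mean coefficient ᾱ = A/S = 0.3317.
Eyring denominator: −S ln(1−ᾱ) = 572.608.
V = 32.4 × 13.2 × 6.2 = 2651.616 m³.
RT60 = 0.161 × 2651.616 / 572.608 = 0.75 s.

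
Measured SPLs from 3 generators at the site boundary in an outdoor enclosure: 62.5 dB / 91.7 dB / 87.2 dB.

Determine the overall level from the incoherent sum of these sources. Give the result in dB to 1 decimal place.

93.0 dB

Σ 10^(Lᵢ/10) = 2.006e+09.
Back to dB: 10·log₁₀ Σ = 93.0 dB.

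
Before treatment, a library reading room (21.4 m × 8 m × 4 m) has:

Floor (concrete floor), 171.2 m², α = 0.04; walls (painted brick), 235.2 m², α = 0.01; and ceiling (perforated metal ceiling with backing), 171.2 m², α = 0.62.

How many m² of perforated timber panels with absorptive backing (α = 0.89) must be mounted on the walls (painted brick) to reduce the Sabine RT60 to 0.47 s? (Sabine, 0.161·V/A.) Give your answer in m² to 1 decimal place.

135.5

Equivalent absorption area: A₁ = 171.2×0.04 + 235.2×0.01 + 171.2×0.62 = 115.344 m².
Required A₂ = 0.161·684.8/0.47 = 234.580 sabins.
Absorption to add: 234.580 − 115.344 = 119.236 sabins.
Net gain per m²: Δα = 0.89 − 0.01 = 0.88.
Area = ΔA/Δα = 119.236/0.88 = 135.5 m².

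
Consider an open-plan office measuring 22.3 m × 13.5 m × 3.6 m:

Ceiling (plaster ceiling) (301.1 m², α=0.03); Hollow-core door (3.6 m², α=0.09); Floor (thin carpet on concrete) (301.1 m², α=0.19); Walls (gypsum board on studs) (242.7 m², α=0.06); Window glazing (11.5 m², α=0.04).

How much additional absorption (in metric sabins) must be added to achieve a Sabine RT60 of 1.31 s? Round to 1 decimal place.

51.6 sabins

Summing Sᵢαᵢ: 9.033 + 0.324 + 57.209 + 14.562 + 0.460 → A₁ = 81.588 sabins.
V = 1083.78 m³. Required absorption A₂ = 0.161 × 1083.78 / 1.31 = 133.197 sabins.
Additional absorption ΔA = 133.197 − 81.588 = 51.6 sabins.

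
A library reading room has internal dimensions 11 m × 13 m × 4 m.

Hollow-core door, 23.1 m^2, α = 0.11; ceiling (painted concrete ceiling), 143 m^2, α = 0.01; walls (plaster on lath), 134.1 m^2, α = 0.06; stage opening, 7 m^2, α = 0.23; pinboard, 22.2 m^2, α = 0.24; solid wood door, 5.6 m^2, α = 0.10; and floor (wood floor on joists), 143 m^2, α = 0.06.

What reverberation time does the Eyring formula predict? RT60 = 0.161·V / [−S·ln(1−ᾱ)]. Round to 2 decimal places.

S = Σ Sᵢ = 478.0 m^2.
Absorption A = 23.1·0.11 + 143·0.01 + 134.1·0.06 + 7·0.23 + 22.2·0.24 + 5.6·0.10 + 143·0.06 = 28.095 sabins.
Mean coefficient ᾱ = A/S = 0.0588.
Eyring denominator: −S ln(1−ᾱ) = 28.967.
V = 11 × 13 × 4 = 572 m³.
RT60 = 0.161 × 572 / 28.967 = 3.18 s.

3.18 s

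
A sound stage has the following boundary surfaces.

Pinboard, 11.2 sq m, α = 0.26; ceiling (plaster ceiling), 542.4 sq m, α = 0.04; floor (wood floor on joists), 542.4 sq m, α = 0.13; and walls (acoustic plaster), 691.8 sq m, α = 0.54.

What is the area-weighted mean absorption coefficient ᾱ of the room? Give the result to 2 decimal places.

0.26

S = Σ Sᵢ = 11.2 + 542.4 + 542.4 + 691.8 = 1787.8 sq m.
Σ(Sᵢαᵢ) = 11.2×0.26 + 542.4×0.04 + 542.4×0.13 + 691.8×0.54 = 468.692.
ᾱ = A/S = 0.26.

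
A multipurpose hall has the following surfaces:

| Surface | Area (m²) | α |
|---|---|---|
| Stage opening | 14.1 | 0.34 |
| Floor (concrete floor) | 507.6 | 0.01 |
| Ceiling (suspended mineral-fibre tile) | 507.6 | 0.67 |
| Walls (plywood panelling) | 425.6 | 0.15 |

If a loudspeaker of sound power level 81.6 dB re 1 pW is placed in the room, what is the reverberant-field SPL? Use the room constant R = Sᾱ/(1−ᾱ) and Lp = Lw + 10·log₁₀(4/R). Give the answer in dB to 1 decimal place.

A = 413.802 sabins; S = 1454.9 m².
ᾱ = 413.802/1454.9 = 0.2844; R = Sᾱ/(1−ᾱ) = 413.802/(1−0.2844) = 578.259 m².
Lp = Lw + 10 log₁₀(4/R) = 81.6 -21.60 = 60.0 dB.

60.0 dB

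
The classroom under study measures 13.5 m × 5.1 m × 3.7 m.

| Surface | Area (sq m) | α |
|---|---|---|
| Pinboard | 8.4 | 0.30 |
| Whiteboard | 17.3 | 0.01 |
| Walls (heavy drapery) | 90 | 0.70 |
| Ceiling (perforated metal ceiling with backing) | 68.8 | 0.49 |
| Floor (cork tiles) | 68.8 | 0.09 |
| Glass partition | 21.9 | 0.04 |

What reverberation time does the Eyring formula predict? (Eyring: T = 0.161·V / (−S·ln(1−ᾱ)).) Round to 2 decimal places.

Total surface area S = 8.4 + 17.3 + 90 + 68.8 + 68.8 + 21.9 = 275.2 sq m.
Absorption A = 8.4·0.30 + 17.3·0.01 + 90·0.70 + 68.8·0.49 + 68.8·0.09 + 21.9·0.04 = 106.473 sabins.
Mean coefficient ᾱ = A/S = 0.3869.
−S·ln(1−ᾱ) = −275.2 × ln(1 − 0.3869) = 134.635.
V = 13.5 × 5.1 × 3.7 = 254.745 m³.
T = 0.161·V/[−S·ln(1−ᾱ)] = 0.161·254.745/134.635 = 0.30 s.

0.30 seconds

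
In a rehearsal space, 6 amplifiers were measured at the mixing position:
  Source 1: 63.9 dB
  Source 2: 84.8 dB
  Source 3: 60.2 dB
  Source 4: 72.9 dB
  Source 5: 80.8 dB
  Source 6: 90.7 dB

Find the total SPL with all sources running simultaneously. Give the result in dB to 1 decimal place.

92.1 dB

Sum in the linear (power) domain: Σ 10^(Lᵢ/10) = 10^(63.9/10) + 10^(84.8/10) + 10^(60.2/10) + 10^(72.9/10) + 10^(80.8/10) + 10^(90.7/10) = 1.62e+09.
L_total = 10·log₁₀(1.62e+09) = 92.1 dB.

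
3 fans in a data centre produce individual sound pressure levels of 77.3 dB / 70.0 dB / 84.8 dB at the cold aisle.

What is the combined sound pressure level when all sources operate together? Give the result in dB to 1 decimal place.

Σ 10^(Lᵢ/10) = 3.657e+08.
Combined level = 10 log₁₀(3.657e+08) = 85.6 dB.

85.6 dB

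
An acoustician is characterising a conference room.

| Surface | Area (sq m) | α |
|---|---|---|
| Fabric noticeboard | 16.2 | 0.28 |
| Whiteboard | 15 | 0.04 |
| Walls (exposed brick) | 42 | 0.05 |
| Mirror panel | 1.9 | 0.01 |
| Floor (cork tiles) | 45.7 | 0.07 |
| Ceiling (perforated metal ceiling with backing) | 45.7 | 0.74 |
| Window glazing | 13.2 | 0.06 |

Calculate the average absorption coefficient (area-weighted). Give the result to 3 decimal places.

0.251

S = Σ Sᵢ = 16.2 + 15 + 42 + 1.9 + 45.7 + 45.7 + 13.2 = 179.7 sq m.
Σ(Sᵢαᵢ) = 16.2*0.28 + 15*0.04 + 42*0.05 + 1.9*0.01 + 45.7*0.07 + 45.7*0.74 + 13.2*0.06 = 45.064.
ᾱ = A/S = 0.251.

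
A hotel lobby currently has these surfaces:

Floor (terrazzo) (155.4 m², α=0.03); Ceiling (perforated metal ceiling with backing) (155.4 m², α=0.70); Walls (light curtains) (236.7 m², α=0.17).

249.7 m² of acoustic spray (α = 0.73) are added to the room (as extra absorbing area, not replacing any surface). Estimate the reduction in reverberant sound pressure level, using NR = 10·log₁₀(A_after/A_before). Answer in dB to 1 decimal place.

3.4 dB

Total absorption A_before = 155.4·0.03 + 155.4·0.70 + 236.7·0.17
  = 4.662 + 108.780 + 40.239 = 153.681 m² sabins.
Added absorption = 249.7 × 0.73 = 182.281 sabins.
New total A_after = 335.962 sabins.
Reduction = 10 log₁₀(A_after/A_before) = 10 log₁₀(2.1861) = 3.4 dB.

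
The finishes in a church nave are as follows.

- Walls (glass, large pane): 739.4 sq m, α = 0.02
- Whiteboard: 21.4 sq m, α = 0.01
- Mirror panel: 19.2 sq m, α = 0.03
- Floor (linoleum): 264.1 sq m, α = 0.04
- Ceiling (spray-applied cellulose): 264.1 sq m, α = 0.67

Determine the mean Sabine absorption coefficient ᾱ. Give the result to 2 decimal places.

Total surface area S = 1308.2 sq m.
Weighted sum Σ Sα = 203.089.
ᾱ = A/S = 0.16.

0.16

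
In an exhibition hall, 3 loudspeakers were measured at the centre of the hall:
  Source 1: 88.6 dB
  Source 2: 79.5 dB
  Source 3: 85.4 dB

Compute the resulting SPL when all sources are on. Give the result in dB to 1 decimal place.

Sum in the linear (power) domain: Σ 10^(Lᵢ/10) = 10^(88.6/10) + 10^(79.5/10) + 10^(85.4/10) = 1.16e+09.
Combined level = 10 log₁₀(1.16e+09) = 90.6 dB.

90.6 dB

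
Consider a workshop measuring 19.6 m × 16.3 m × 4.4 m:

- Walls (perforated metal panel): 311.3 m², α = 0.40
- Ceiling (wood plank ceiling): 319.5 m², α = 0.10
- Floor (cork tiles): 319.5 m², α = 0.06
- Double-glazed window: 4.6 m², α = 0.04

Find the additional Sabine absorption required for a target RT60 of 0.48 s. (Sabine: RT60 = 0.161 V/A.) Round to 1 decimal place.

Summing Sᵢαᵢ: 124.520 + 31.950 + 19.170 + 0.184 → A₁ = 175.824 sabins.
Target A₂ = 0.161·1405.712/0.48 = 471.499 sabins (V = 1405.712 m³).
Additional absorption ΔA = 471.499 − 175.824 = 295.7 sabins.

295.7 sabins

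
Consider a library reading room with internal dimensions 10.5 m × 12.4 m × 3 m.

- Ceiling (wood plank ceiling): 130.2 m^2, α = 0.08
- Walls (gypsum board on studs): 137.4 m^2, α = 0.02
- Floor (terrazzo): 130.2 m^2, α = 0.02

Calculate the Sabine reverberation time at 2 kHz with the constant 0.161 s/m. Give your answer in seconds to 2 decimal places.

3.99 seconds

Total absorption A = 130.2*0.08 + 137.4*0.02 + 130.2*0.02
  = 10.416 + 2.748 + 2.604 = 15.768 m^2 sabins.
V = 10.5·12.4·3 = 390.6 m³.
Sabine: RT60 = 0.161 × 390.6 / 15.768 = 3.99 s.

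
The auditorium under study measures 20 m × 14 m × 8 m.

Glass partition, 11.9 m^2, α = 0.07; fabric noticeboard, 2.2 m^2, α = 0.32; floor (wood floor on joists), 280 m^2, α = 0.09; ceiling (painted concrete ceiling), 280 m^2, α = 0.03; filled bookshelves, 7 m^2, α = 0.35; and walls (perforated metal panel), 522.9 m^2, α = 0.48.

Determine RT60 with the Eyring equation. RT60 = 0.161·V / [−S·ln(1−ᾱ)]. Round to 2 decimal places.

1.08 s

S = Σ Sᵢ = 1104.0 m^2.
Σ(Sᵢαᵢ) = 11.9×0.07 + 2.2×0.32 + 280×0.09 + 280×0.03 + 7×0.35 + 522.9×0.48 = 288.579.
ᾱ = 288.579 / 1104.0 = 0.2614.
−S·ln(1−ᾱ) = −1104.0 × ln(1 − 0.2614) = 334.511.
V = 20 × 14 × 8 = 2240 m³.
RT60 = 0.161 × 2240 / 334.511 = 1.08 s.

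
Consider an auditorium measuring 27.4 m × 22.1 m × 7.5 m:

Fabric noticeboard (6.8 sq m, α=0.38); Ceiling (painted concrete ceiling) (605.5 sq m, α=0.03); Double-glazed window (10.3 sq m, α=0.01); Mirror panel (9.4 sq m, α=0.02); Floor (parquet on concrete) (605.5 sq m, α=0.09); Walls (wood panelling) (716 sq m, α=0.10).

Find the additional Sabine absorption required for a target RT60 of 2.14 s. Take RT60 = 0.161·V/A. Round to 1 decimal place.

194.5 sabins

Equivalent absorption area: A₁ = 6.8*0.38 + 605.5*0.03 + 10.3*0.01 + 9.4*0.02 + 605.5*0.09 + 716*0.10 = 147.135 sq m.
For T = 2.14 s, need A₂ = 0.161·V/T = 0.161·4541.55/2.14 = 341.677 sabins.
Shortfall: 341.677 − 147.135 = 194.5 sabins.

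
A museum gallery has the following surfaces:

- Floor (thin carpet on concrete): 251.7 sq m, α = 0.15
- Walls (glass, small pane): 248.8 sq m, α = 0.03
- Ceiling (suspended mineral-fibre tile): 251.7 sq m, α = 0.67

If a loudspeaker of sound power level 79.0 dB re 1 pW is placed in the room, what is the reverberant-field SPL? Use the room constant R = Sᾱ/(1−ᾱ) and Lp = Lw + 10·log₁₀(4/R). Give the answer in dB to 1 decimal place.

Σ(Sᵢαᵢ) = 251.7×0.15 + 248.8×0.03 + 251.7×0.67 = 213.858; total area S = 752.2 sq m.
ᾱ = 213.858/752.2 = 0.2843; R = Sᾱ/(1−ᾱ) = 213.858/(1−0.2843) = 298.810 sq m.
Lp = Lw + 10 log₁₀(4/R) = 79.0 -18.73 = 60.3 dB.

60.3 dB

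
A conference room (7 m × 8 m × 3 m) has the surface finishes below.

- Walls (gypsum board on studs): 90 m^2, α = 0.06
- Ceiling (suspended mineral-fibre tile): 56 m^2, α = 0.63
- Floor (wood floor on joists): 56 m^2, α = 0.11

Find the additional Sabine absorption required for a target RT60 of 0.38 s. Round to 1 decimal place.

Total absorption A₁ = 90·0.06 + 56·0.63 + 56·0.11
  = 5.400 + 35.280 + 6.160 = 46.840 m^2 sabins.
V = 168 m³. Required absorption A₂ = 0.161 × 168 / 0.38 = 71.179 sabins.
Shortfall: 71.179 − 46.840 = 24.3 sabins.

24.3 sabins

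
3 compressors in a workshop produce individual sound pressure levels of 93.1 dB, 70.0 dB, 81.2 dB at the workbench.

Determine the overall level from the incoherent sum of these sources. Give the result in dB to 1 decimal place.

Converting to relative power and adding: 10^(93.1/10) + 10^(70.0/10) + 10^(81.2/10) = 2.184e+09.
L_total = 10·log₁₀(2.184e+09) = 93.4 dB.

93.4 dB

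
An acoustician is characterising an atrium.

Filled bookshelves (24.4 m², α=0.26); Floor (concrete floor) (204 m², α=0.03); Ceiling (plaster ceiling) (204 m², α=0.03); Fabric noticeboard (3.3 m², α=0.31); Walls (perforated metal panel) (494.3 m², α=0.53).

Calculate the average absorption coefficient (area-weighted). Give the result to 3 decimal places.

S = Σ Sᵢ = 24.4 + 204 + 204 + 3.3 + 494.3 = 930.0 m².
Σ(Sᵢαᵢ) = 24.4*0.26 + 204*0.03 + 204*0.03 + 3.3*0.31 + 494.3*0.53 = 281.586.
ᾱ = 281.586 / 930.0 = 0.303.

0.303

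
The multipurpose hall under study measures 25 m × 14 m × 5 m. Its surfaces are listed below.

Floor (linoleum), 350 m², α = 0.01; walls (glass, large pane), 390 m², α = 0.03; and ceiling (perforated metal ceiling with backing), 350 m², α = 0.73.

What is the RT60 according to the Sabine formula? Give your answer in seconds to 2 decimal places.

A = Σ Sᵢαᵢ = 350·0.01 + 390·0.03 + 350·0.73 = 270.700 sabins.
V = 25·14·5 = 1750 m³.
T = 0.161 V/A = 0.161·1750/270.700 = 1.04 s.

1.04 sec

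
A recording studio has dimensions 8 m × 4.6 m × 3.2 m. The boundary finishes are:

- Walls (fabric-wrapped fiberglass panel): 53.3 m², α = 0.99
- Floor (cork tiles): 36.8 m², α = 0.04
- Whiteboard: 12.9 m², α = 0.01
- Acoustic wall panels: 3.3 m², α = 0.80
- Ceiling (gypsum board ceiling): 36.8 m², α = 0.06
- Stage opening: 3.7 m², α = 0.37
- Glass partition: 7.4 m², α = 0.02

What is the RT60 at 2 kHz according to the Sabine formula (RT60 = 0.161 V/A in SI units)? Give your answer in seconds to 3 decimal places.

0.312 s

A = Σ Sᵢαᵢ = 53.3×0.99 + 36.8×0.04 + 12.9×0.01 + 3.3×0.80 + 36.8×0.06 + 3.7×0.37 + 7.4×0.02 = 60.733 sabins.
V = 8·4.6·3.2 = 117.76 m³.
RT60 = 0.161 · V / A = 0.161 × 117.76 / 60.733 = 0.312 s.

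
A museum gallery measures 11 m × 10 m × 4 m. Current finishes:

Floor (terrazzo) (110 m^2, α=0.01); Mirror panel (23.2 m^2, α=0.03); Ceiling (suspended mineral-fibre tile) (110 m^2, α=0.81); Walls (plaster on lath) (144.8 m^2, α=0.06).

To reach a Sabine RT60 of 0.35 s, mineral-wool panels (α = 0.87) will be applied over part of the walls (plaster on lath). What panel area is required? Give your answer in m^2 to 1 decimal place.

126.9

Total absorption A₁ = 110*0.01 + 23.2*0.03 + 110*0.81 + 144.8*0.06
  = 1.100 + 0.696 + 89.100 + 8.688 = 99.584 m^2 sabins.
V = 440 m³. Target absorption A₂ = 0.161 × 440 / 0.35 = 202.400 sabins.
Absorption to add: 202.400 − 99.584 = 102.816 sabins.
Net gain per m^2: Δα = 0.87 − 0.06 = 0.81.
Panel area = 102.816 / 0.81 = 126.9 m^2.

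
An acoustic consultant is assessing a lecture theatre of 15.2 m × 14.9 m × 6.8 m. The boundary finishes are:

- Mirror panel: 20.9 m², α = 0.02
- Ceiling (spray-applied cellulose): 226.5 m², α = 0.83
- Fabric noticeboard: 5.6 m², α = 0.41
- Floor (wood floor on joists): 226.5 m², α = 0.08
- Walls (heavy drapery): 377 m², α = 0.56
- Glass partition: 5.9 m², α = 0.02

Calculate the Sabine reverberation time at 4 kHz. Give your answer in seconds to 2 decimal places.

Equivalent absorption area: A = 20.9×0.02 + 226.5×0.83 + 5.6×0.41 + 226.5×0.08 + 377×0.56 + 5.9×0.02 = 420.067 m².
Volume V = 15.2 × 14.9 × 6.8 = 1540.064 m³.
Sabine: RT60 = 0.161 × 1540.064 / 420.067 = 0.59 s.

0.59 s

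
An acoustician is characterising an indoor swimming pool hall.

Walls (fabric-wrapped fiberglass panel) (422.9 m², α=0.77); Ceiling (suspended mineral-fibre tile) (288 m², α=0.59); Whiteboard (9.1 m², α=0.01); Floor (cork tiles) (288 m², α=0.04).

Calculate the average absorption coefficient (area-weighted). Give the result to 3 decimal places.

Total surface area S = 1008.0 m².
Weighted sum Σ Sα = 507.164.
ᾱ = A/S = 0.503.

0.503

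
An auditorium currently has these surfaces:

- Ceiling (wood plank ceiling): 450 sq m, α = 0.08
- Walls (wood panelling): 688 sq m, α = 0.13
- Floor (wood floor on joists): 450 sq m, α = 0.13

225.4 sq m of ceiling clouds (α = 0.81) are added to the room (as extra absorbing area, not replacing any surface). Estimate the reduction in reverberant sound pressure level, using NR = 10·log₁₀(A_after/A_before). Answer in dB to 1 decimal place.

3.0 dB

Summing Sᵢαᵢ: 36.000 + 89.440 + 58.500 → A_before = 183.940 sabins.
Added absorption = 225.4 × 0.81 = 182.574 sabins.
A_after = 183.940 + 182.574 = 366.514 sabins.
Reduction = 10 log₁₀(A_after/A_before) = 10 log₁₀(1.9926) = 3.0 dB.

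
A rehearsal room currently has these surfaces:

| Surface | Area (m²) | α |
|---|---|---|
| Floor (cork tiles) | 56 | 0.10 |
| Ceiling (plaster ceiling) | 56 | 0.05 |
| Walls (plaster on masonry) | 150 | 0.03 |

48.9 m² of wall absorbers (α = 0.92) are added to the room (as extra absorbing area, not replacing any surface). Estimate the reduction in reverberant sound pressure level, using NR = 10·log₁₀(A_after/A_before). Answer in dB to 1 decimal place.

Summing Sᵢαᵢ: 5.600 + 2.800 + 4.500 → A_before = 12.900 sabins.
Treatment contributes 48.9·0.92 = 44.988 sabins.
A_after = 12.900 + 44.988 = 57.888 sabins.
Reduction = 10 log₁₀(A_after/A_before) = 10 log₁₀(4.4874) = 6.5 dB.

6.5 dB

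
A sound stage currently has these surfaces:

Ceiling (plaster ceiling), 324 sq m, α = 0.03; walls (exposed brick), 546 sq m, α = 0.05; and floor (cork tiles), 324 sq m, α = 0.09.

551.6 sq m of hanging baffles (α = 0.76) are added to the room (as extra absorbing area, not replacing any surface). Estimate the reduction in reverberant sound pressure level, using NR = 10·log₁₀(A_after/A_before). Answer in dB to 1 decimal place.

8.7 dB

A_before = Σ Sᵢαᵢ = 324×0.03 + 546×0.05 + 324×0.09 = 66.180 sabins.
Added absorption = 551.6 × 0.76 = 419.216 sabins.
New total A_after = 485.396 sabins.
NR = 10·log₁₀(485.396/66.180) = 8.7 dB.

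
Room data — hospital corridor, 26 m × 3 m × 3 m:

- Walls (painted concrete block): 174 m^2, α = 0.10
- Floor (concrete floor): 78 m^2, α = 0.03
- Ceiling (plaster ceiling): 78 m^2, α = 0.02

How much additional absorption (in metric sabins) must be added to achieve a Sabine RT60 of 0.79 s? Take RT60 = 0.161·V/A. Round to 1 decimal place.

26.4 sabins

A₁ = Σ Sᵢαᵢ = 174·0.10 + 78·0.03 + 78·0.02 = 21.300 sabins.
For T = 0.79 s, need A₂ = 0.161·V/T = 0.161·234/0.79 = 47.689 sabins.
Additional absorption ΔA = 47.689 − 21.300 = 26.4 sabins.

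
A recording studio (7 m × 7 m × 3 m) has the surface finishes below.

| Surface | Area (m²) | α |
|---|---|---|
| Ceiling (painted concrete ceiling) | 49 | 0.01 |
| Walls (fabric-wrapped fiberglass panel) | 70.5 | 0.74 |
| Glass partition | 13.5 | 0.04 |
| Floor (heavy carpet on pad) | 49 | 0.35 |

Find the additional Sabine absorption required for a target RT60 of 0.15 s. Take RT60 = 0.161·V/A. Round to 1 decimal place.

A₁ = Σ Sᵢαᵢ = 49*0.01 + 70.5*0.74 + 13.5*0.04 + 49*0.35 = 70.350 sabins.
Target A₂ = 0.161·147/0.15 = 157.780 sabins (V = 147 m³).
ΔA = A₂ − A₁ = 157.780 − 70.350 = 87.4 sabins.

87.4 sabins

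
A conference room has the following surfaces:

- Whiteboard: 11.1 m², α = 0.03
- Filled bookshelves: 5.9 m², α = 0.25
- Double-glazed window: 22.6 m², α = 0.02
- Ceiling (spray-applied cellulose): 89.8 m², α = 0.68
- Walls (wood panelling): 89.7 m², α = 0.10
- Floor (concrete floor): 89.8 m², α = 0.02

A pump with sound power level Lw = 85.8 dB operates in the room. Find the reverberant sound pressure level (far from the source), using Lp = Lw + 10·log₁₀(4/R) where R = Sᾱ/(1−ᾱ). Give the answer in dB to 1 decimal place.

A = 74.090 sabins; S = 308.9 m².
ᾱ = 74.090/308.9 = 0.2399; R = Sᾱ/(1−ᾱ) = 74.090/(1−0.2399) = 97.474 m².
Lp = 85.8 + 10·log₁₀(4/97.474) = 85.8 + (-13.87) = 71.9 dB.

71.9 dB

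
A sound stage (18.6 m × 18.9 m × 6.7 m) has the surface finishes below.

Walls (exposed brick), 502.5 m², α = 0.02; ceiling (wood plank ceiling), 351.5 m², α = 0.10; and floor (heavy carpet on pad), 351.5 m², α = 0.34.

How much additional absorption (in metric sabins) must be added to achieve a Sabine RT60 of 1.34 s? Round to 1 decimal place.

Summing Sᵢαᵢ: 10.050 + 35.150 + 119.510 → A₁ = 164.710 sabins.
Target A₂ = 0.161·2355.318/1.34 = 282.990 sabins (V = 2355.318 m³).
Additional absorption ΔA = 282.990 − 164.710 = 118.3 sabins.

118.3 sabins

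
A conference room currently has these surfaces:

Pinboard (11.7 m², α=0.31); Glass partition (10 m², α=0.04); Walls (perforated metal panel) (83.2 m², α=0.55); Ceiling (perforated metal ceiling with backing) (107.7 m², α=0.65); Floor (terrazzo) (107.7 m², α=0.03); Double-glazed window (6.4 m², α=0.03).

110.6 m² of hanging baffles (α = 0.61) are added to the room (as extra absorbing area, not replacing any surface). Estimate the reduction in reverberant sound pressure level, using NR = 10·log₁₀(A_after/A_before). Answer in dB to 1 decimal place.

Equivalent absorption area: A_before = 11.7*0.31 + 10*0.04 + 83.2*0.55 + 107.7*0.65 + 107.7*0.03 + 6.4*0.03 = 123.215 m².
Treatment contributes 110.6·0.61 = 67.466 sabins.
A_after = 123.215 + 67.466 = 190.681 sabins.
NR = 10·log₁₀(190.681/123.215) = 1.9 dB.

1.9 dB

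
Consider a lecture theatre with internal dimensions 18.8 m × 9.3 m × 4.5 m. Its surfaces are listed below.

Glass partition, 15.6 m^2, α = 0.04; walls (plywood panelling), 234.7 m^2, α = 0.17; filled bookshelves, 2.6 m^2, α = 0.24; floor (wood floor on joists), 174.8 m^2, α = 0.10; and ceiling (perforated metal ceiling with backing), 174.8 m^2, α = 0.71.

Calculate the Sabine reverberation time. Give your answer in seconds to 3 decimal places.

Total absorption A = 15.6*0.04 + 234.7*0.17 + 2.6*0.24 + 174.8*0.10 + 174.8*0.71
  = 0.624 + 39.899 + 0.624 + 17.480 + 124.108 = 182.735 m^2 sabins.
Volume V = 18.8 × 9.3 × 4.5 = 786.78 m³.
RT60 = 0.161 · V / A = 0.161 × 786.78 / 182.735 = 0.693 s.

0.693 sec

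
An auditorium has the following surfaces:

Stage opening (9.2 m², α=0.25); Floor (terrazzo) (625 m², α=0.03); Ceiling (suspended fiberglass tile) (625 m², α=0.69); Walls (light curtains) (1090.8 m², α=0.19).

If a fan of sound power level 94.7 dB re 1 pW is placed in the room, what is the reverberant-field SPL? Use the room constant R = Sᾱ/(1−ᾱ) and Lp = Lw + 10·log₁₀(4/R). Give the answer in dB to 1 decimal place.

71.1 dB

A = 659.552 sabins; S = 2350.0 m².
ᾱ = 659.552/2350.0 = 0.2807; R = Sᾱ/(1−ᾱ) = 659.552/(1−0.2807) = 916.936 m².
Lp = Lw + 10 log₁₀(4/R) = 94.7 -23.60 = 71.1 dB.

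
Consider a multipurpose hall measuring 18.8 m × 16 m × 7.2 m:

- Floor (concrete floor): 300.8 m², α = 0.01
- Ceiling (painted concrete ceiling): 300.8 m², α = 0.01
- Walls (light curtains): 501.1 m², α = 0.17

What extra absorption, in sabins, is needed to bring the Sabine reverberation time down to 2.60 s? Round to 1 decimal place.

Equivalent absorption area: A₁ = 300.8·0.01 + 300.8·0.01 + 501.1·0.17 = 91.203 m².
Target A₂ = 0.161·2165.76/2.60 = 134.111 sabins (V = 2165.76 m³).
ΔA = A₂ − A₁ = 134.111 − 91.203 = 42.9 sabins.

42.9 sabins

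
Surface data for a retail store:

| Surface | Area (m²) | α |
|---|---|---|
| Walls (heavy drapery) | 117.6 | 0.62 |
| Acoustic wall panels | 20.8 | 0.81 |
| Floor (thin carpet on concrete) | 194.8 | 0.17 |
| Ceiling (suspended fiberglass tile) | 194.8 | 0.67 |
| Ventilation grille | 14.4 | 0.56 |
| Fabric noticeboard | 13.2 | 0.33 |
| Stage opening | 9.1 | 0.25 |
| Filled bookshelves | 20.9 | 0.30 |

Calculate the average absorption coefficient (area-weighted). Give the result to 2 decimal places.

S = Σ Sᵢ = 117.6 + 20.8 + 194.8 + 194.8 + 14.4 + 13.2 + 9.1 + 20.9 = 585.6 m².
A = 117.6·0.62 + 20.8·0.81 + 194.8·0.17 + 194.8·0.67 + 14.4·0.56 + 13.2·0.33 + 9.1·0.25 + 20.9·0.30 = 274.357 sabins.
ᾱ = A/S = 0.47.

0.47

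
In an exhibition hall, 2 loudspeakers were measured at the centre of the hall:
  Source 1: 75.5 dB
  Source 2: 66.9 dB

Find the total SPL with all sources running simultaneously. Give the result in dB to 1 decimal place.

Converting to relative power and adding: 10^(75.5/10) + 10^(66.9/10) = 4.038e+07.
Combined level = 10 log₁₀(4.038e+07) = 76.1 dB.

76.1 dB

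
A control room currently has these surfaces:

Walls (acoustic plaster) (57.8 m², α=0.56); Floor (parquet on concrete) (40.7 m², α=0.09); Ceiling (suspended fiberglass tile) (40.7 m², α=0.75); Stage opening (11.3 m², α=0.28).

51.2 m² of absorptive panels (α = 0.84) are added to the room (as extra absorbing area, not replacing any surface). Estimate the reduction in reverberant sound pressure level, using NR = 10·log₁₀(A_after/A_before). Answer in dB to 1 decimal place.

Equivalent absorption area: A_before = 57.8×0.56 + 40.7×0.09 + 40.7×0.75 + 11.3×0.28 = 69.720 m².
Added absorption = 51.2 × 0.84 = 43.008 sabins.
New total A_after = 112.728 sabins.
NR = 10·log₁₀(112.728/69.720) = 2.1 dB.

2.1 dB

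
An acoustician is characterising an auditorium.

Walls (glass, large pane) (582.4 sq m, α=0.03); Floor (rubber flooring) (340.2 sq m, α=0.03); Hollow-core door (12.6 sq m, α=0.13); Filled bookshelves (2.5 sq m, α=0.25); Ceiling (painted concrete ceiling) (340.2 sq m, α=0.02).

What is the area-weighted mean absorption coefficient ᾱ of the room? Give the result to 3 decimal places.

Total surface area S = 1277.9 sq m.
Weighted sum Σ Sα = 36.745.
ᾱ = 36.745 / 1277.9 = 0.029.

0.029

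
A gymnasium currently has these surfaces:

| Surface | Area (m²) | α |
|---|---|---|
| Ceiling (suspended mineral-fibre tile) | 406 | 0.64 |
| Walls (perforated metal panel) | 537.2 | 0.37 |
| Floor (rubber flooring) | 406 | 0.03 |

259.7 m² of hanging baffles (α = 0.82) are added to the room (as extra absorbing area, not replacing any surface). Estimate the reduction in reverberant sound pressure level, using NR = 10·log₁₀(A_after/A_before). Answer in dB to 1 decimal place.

1.6 dB

A_before = Σ Sᵢαᵢ = 406×0.64 + 537.2×0.37 + 406×0.03 = 470.784 sabins.
Treatment contributes 259.7·0.82 = 212.954 sabins.
A_after = 470.784 + 212.954 = 683.738 sabins.
NR = 10·log₁₀(683.738/470.784) = 1.6 dB.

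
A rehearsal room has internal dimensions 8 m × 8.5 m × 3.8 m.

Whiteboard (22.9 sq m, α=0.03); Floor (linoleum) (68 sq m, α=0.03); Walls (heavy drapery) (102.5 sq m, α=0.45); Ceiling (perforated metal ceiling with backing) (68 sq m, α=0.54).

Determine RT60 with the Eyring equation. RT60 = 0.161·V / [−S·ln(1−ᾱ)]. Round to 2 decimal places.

S = Σ Sᵢ = 261.4 sq m.
Σ(Sᵢαᵢ) = 22.9·0.03 + 68·0.03 + 102.5·0.45 + 68·0.54 = 85.572.
ᾱ = 85.572 / 261.4 = 0.3274.
Eyring denominator: −S ln(1−ᾱ) = 103.672.
V = 8 × 8.5 × 3.8 = 258.4 m³.
RT60 = 0.161 × 258.4 / 103.672 = 0.40 s.

0.40 s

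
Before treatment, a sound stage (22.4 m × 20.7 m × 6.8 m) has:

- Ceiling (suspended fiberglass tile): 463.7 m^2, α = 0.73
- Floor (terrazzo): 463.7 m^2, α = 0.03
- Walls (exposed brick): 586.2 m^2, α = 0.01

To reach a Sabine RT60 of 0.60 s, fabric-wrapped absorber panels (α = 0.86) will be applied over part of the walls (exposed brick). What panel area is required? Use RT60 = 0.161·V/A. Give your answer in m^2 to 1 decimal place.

573.9

Summing Sᵢαᵢ: 338.501 + 13.911 + 5.862 → A₁ = 358.274 sabins.
V = 3153.024 m³. Target absorption A₂ = 0.161 × 3153.024 / 0.60 = 846.061 sabins.
ΔA needed = 846.061 − 358.274 = 487.787 sabins.
Net gain per m^2: Δα = 0.86 − 0.01 = 0.85.
Area = ΔA/Δα = 487.787/0.85 = 573.9 m^2.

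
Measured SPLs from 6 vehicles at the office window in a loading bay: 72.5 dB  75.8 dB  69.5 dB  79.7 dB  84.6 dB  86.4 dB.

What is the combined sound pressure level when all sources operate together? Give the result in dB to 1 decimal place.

Converting to relative power and adding: 10^(72.5/10) + 10^(75.8/10) + 10^(69.5/10) + 10^(79.7/10) + 10^(84.6/10) + 10^(86.4/10) = 8.83e+08.
Back to dB: 10·log₁₀ Σ = 89.5 dB.

89.5 dB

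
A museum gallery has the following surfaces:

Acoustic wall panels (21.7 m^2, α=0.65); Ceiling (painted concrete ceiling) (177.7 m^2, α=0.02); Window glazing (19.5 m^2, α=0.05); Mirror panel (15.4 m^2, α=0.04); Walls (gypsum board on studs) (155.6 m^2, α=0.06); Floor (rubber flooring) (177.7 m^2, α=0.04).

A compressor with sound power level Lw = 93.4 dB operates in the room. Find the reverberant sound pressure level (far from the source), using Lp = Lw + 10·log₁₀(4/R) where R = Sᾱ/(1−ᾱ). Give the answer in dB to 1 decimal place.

A = 35.694 sabins; S = 567.6 m^2.
ᾱ = 35.694/567.6 = 0.0629; R = Sᾱ/(1−ᾱ) = 35.694/(1−0.0629) = 38.090 m^2.
Lp = 93.4 + 10·log₁₀(4/38.090) = 93.4 + (-9.79) = 83.6 dB.

83.6 dB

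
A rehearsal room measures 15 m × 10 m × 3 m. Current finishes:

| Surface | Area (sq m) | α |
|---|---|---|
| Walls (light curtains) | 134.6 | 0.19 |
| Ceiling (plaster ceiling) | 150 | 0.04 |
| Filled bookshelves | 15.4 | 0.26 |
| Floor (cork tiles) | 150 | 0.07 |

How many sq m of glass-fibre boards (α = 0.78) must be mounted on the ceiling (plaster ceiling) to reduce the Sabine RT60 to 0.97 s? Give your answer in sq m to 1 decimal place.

Total absorption A₁ = 134.6·0.19 + 150·0.04 + 15.4·0.26 + 150·0.07
  = 25.574 + 6.000 + 4.004 + 10.500 = 46.078 sq m sabins.
V = 450 m³. Target absorption A₂ = 0.161 × 450 / 0.97 = 74.691 sabins.
Absorption to add: 74.691 − 46.078 = 28.613 sabins.
Net gain per sq m: Δα = 0.78 − 0.04 = 0.74.
Panel area = 28.613 / 0.74 = 38.7 sq m.

38.7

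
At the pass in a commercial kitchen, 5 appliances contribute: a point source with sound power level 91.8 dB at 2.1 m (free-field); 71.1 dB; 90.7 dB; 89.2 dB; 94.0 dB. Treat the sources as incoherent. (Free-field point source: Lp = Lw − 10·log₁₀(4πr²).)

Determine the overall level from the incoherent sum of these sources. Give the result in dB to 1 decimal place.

Source at 2.1 m: Lp = 91.8 − 10·log₁₀(4π·2.1²) = 91.8 − 10·log₁₀(55.418) = 74.4 dB.
Sum in the linear (power) domain: Σ 10^(Lᵢ/10) = 10^(74.4/10) + 10^(71.1/10) + 10^(90.7/10) + 10^(89.2/10) + 10^(94.0/10) = 4.559e+09.
Combined level = 10 log₁₀(4.559e+09) = 96.6 dB.

96.6 dB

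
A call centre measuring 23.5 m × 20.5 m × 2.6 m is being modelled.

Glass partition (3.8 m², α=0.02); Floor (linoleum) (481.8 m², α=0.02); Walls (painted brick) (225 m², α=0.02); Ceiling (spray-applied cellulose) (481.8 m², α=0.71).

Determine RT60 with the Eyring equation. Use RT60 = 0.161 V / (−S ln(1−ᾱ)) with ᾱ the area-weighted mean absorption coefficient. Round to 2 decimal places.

Total surface area S = 3.8 + 481.8 + 225 + 481.8 = 1192.4 m².
Σ(Sᵢαᵢ) = 3.8·0.02 + 481.8·0.02 + 225·0.02 + 481.8·0.71 = 356.290.
Mean coefficient ᾱ = A/S = 0.2988.
Eyring denominator: −S ln(1−ᾱ) = 423.257.
V = 23.5 × 20.5 × 2.6 = 1252.55 m³.
RT60 = 0.161 × 1252.55 / 423.257 = 0.48 s.

0.48 s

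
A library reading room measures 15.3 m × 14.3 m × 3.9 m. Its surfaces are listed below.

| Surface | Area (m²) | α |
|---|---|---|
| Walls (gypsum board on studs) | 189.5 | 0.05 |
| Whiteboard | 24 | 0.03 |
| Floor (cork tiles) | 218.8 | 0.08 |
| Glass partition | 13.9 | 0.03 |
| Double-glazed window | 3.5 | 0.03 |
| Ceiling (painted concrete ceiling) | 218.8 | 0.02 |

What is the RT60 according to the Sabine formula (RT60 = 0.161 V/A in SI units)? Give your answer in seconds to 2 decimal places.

Equivalent absorption area: A = 189.5·0.05 + 24·0.03 + 218.8·0.08 + 13.9·0.03 + 3.5·0.03 + 218.8·0.02 = 32.597 m².
V = 15.3·14.3·3.9 = 853.281 m³.
Sabine: RT60 = 0.161 × 853.281 / 32.597 = 4.21 s.

4.21 s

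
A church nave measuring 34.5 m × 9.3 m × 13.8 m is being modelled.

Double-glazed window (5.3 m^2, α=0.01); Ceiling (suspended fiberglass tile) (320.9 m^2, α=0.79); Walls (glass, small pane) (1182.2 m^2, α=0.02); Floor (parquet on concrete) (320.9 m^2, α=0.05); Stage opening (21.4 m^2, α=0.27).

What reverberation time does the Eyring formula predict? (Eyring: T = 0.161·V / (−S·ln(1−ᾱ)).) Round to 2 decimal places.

2.19 s

Total surface area S = 5.3 + 320.9 + 1182.2 + 320.9 + 21.4 = 1850.7 m^2.
Absorption A = 5.3×0.01 + 320.9×0.79 + 1182.2×0.02 + 320.9×0.05 + 21.4×0.27 = 299.031 sabins.
Mean coefficient ᾱ = A/S = 0.1616.
Eyring denominator: −S ln(1−ᾱ) = 326.204.
V = 34.5 × 9.3 × 13.8 = 4427.73 m³.
T = 0.161·V/[−S·ln(1−ᾱ)] = 0.161·4427.73/326.204 = 2.19 s.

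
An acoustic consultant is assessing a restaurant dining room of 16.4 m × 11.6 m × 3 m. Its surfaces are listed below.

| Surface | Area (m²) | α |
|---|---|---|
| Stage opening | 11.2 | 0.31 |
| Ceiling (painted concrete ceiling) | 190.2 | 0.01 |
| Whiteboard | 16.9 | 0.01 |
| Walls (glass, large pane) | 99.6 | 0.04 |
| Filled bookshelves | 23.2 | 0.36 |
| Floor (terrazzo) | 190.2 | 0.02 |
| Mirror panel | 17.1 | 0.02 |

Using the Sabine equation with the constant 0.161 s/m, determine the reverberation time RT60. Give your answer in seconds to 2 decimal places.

Total absorption A = 11.2·0.31 + 190.2·0.01 + 16.9·0.01 + 99.6·0.04 + 23.2·0.36 + 190.2·0.02 + 17.1·0.02
  = 3.472 + 1.902 + 0.169 + 3.984 + 8.352 + 3.804 + 0.342 = 22.025 m² sabins.
Volume V = 16.4 × 11.6 × 3 = 570.72 m³.
RT60 = 0.161 · V / A = 0.161 × 570.72 / 22.025 = 4.17 s.

4.17 s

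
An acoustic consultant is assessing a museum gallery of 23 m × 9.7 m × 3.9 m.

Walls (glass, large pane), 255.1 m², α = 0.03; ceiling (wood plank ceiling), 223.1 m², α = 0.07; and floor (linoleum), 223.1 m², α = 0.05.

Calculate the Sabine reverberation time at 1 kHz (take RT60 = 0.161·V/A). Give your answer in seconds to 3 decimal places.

A = Σ Sᵢαᵢ = 255.1·0.03 + 223.1·0.07 + 223.1·0.05 = 34.425 sabins.
Volume V = 23 × 9.7 × 3.9 = 870.09 m³.
RT60 = 0.161 · V / A = 0.161 × 870.09 / 34.425 = 4.069 s.

4.069 s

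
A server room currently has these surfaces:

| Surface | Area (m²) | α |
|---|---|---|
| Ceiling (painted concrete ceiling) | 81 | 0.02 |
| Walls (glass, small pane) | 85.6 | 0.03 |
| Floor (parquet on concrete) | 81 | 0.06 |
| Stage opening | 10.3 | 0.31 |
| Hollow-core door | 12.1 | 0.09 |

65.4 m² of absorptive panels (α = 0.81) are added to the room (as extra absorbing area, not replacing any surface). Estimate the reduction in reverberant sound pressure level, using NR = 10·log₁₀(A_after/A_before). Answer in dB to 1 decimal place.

Summing Sᵢαᵢ: 1.620 + 2.568 + 4.860 + 3.193 + 1.089 → A_before = 13.330 sabins.
Treatment contributes 65.4·0.81 = 52.974 sabins.
A_after = 13.330 + 52.974 = 66.304 sabins.
NR = 10·log₁₀(66.304/13.330) = 7.0 dB.

7.0 dB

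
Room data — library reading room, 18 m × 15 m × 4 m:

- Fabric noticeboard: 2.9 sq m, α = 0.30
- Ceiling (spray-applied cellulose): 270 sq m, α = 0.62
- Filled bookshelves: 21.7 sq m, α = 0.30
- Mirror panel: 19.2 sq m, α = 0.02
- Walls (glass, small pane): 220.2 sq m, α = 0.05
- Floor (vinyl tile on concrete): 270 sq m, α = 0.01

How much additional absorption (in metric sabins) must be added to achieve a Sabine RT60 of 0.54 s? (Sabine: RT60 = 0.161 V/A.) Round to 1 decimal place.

Summing Sᵢαᵢ: 0.870 + 167.400 + 6.510 + 0.384 + 11.010 + 2.700 → A₁ = 188.874 sabins.
Target A₂ = 0.161·1080/0.54 = 322.000 sabins (V = 1080 m³).
Additional absorption ΔA = 322.000 − 188.874 = 133.1 sabins.

133.1 sabins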